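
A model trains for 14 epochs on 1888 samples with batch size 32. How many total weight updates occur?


Iterations per epoch = 1888 / 32 = 59
Total updates = iterations_per_epoch * epochs
= 59 * 14
= 826

826


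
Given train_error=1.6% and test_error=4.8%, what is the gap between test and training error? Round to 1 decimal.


Generalization gap = test_error - train_error
= 4.8 - 1.6
= 3.2%
A moderate gap.

3.2


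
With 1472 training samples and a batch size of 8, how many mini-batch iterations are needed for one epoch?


Iterations per epoch = dataset_size / batch_size
= 1472 / 8
= 184

184


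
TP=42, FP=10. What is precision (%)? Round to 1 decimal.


Precision = TP / (TP + FP) * 100
= 42 / (42 + 10)
= 42 / 52
= 0.8077
= 80.8%

80.8


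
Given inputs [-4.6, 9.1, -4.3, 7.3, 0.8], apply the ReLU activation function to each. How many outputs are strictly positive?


ReLU(x) = max(0, x) for each element:
ReLU(-4.6) = 0
ReLU(9.1) = 9.1
ReLU(-4.3) = 0
ReLU(7.3) = 7.3
ReLU(0.8) = 0.8
Active neurons (>0): 3

3


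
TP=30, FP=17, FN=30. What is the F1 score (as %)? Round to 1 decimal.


Precision = TP / (TP + FP) = 30 / 47 = 0.6383
Recall = TP / (TP + FN) = 30 / 60 = 0.5
F1 = 2 * P * R / (P + R)
= 2 * 0.6383 * 0.5 / (0.6383 + 0.5)
= 0.6383 / 1.1383
= 0.5607
As percentage: 56.1%

56.1


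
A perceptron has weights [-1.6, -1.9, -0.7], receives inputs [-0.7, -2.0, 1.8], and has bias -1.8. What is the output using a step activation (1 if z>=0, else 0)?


z = w . x + b
= -1.6*-0.7 + -1.9*-2.0 + -0.7*1.8 + -1.8
= 1.12 + 3.8 + -1.26 + -1.8
= 3.66 + -1.8
= 1.86
Since z = 1.86 >= 0, output = 1

1


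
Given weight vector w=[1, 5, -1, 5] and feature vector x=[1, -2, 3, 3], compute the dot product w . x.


Element-wise products:
1 * 1 = 1
5 * -2 = -10
-1 * 3 = -3
5 * 3 = 15
Sum = 1 + -10 + -3 + 15
= 3

3


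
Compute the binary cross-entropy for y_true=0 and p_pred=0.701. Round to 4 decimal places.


For y=0: Loss = -log(1-p)
= -log(1 - 0.701)
= -log(0.299)
= -(-1.2073)
= 1.2073

1.2073


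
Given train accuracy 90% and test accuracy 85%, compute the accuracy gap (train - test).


Gap = train_accuracy - test_accuracy
= 90 - 85
= 5%
This moderate gap may indicate mild overfitting.

5


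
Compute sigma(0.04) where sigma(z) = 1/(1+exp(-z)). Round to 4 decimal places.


sigmoid(z) = 1 / (1 + exp(-z))
exp(-(0.04)) = exp(-0.04) = 0.9608
1 + 0.9608 = 1.9608
1 / 1.9608 = 0.5100

0.5100


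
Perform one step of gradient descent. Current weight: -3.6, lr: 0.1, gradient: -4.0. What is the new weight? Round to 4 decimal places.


w_new = w_old - lr * gradient
= -3.6 - 0.1 * -4.0
= -3.6 - (-0.4)
= -3.2000

-3.2000


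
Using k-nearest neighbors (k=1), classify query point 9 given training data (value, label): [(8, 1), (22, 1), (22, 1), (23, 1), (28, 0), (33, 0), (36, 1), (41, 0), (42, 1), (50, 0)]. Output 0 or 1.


Distances from query 9:
Point 8 (class 1): distance = 1
K=1 nearest neighbors: classes = [1]
Votes for class 1: 1 / 1
Majority vote => class 1

1


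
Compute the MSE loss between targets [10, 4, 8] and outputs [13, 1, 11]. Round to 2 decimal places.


Differences: [-3, 3, -3]
Squared errors: [9, 9, 9]
Sum of squared errors = 27
MSE = 27 / 3 = 9.00

9.00


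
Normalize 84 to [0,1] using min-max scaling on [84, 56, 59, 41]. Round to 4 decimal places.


Min = 41, Max = 84
Range = 84 - 41 = 43
Scaled = (x - min) / (max - min)
= (84 - 41) / 43
= 43 / 43
= 1.0000

1.0000


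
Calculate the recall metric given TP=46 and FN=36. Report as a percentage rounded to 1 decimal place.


Recall = TP / (TP + FN) * 100
= 46 / (46 + 36)
= 46 / 82
= 0.561
= 56.1%

56.1


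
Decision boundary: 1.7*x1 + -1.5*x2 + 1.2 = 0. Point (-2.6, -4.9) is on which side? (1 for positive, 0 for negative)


Compute 1.7 * -2.6 + -1.5 * -4.9 + 1.2
= -4.42 + 7.35 + 1.2
= 4.13
Since 4.13 >= 0, the point is on the positive side.

1


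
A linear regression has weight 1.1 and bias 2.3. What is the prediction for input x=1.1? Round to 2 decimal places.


y = 1.1 * 1.1 + (2.3)
= 1.21 + (2.3)
= 3.51

3.51


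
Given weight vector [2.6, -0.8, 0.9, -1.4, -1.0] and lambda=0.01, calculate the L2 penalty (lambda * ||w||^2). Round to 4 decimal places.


Squaring each weight:
2.6^2 = 6.76
(-0.8)^2 = 0.64
0.9^2 = 0.81
(-1.4)^2 = 1.96
(-1.0)^2 = 1.0
Sum of squares = 11.17
Penalty = 0.01 * 11.17 = 0.1117

0.1117


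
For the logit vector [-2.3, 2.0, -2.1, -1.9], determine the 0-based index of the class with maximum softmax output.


Softmax is a monotonic transformation, so it preserves the argmax.
We need to find the index of the maximum logit.
Index 0: -2.3
Index 1: 2.0
Index 2: -2.1
Index 3: -1.9
Maximum logit = 2.0 at index 1

1


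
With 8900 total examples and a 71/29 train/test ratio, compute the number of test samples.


Train samples = 8900 * 71% = 6319
Test samples = 8900 - 6319
= 2581

2581


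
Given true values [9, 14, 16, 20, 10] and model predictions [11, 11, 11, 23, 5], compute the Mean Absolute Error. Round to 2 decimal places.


Absolute errors: [2, 3, 5, 3, 5]
Sum of absolute errors = 18
MAE = 18 / 5 = 3.60

3.60


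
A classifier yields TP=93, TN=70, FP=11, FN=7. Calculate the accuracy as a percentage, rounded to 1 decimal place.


Accuracy = (TP + TN) / (TP + TN + FP + FN) * 100
= (93 + 70) / (93 + 70 + 11 + 7)
= 163 / 181
= 0.9006
= 90.1%

90.1


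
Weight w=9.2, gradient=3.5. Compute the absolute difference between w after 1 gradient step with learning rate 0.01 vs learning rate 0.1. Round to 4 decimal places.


With lr=0.01: w_new = 9.2 - 0.01 * 3.5 = 9.165
With lr=0.1: w_new = 9.2 - 0.1 * 3.5 = 8.85
Absolute difference = |9.165 - 8.85|
= 0.3150

0.3150


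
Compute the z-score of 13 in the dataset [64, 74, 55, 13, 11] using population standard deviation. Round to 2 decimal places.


Mean = (64 + 74 + 55 + 13 + 11) / 5 = 43.4
Variance = sum((x_i - mean)^2) / n = 693.84
Std = sqrt(693.84) = 26.3408
Z = (x - mean) / std
= (13 - 43.4) / 26.3408
= -30.4 / 26.3408
= -1.15

-1.15


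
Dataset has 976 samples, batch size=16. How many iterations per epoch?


Iterations per epoch = dataset_size / batch_size
= 976 / 16
= 61

61


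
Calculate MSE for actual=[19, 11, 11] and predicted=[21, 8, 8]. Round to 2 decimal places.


Differences: [-2, 3, 3]
Squared errors: [4, 9, 9]
Sum of squared errors = 22
MSE = 22 / 3 = 7.33

7.33


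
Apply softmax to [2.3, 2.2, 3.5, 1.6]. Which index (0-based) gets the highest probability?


Softmax is a monotonic transformation, so it preserves the argmax.
We need to find the index of the maximum logit.
Index 0: 2.3
Index 1: 2.2
Index 2: 3.5
Index 3: 1.6
Maximum logit = 3.5 at index 2

2


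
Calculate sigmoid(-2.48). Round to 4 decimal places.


sigmoid(z) = 1 / (1 + exp(-z))
exp(-(-2.48)) = exp(2.48) = 11.9413
1 + 11.9413 = 12.9413
1 / 12.9413 = 0.0773

0.0773


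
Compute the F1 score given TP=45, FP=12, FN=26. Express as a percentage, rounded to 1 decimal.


Precision = TP / (TP + FP) = 45 / 57 = 0.7895
Recall = TP / (TP + FN) = 45 / 71 = 0.6338
F1 = 2 * P * R / (P + R)
= 2 * 0.7895 * 0.6338 / (0.7895 + 0.6338)
= 1.0007 / 1.4233
= 0.7031
As percentage: 70.3%

70.3


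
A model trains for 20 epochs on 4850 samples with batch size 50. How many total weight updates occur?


Iterations per epoch = 4850 / 50 = 97
Total updates = iterations_per_epoch * epochs
= 97 * 20
= 1940

1940


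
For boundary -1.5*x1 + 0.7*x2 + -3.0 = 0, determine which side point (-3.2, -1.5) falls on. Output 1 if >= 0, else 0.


Compute -1.5 * -3.2 + 0.7 * -1.5 + -3.0
= 4.8 + -1.05 + -3.0
= 0.75
Since 0.75 >= 0, the point is on the positive side.

1


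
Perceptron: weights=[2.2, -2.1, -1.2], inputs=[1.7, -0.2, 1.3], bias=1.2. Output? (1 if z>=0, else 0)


z = w . x + b
= 2.2*1.7 + -2.1*-0.2 + -1.2*1.3 + 1.2
= 3.74 + 0.42 + -1.56 + 1.2
= 2.6 + 1.2
= 3.8
Since z = 3.8 >= 0, output = 1

1


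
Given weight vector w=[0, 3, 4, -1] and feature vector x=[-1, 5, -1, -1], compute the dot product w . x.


Element-wise products:
0 * -1 = 0
3 * 5 = 15
4 * -1 = -4
-1 * -1 = 1
Sum = 0 + 15 + -4 + 1
= 12

12


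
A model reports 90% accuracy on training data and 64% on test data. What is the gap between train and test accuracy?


Gap = train_accuracy - test_accuracy
= 90 - 64
= 26%
This large gap strongly indicates overfitting.

26


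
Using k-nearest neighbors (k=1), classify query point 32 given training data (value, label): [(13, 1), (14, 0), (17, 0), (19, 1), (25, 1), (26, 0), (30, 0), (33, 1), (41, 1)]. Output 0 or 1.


Distances from query 32:
Point 33 (class 1): distance = 1
K=1 nearest neighbors: classes = [1]
Votes for class 1: 1 / 1
Majority vote => class 1

1


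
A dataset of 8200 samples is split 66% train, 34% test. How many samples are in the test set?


Train samples = 8200 * 66% = 5412
Test samples = 8200 - 5412
= 2788

2788


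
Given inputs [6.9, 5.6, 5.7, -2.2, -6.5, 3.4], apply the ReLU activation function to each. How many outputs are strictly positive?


ReLU(x) = max(0, x) for each element:
ReLU(6.9) = 6.9
ReLU(5.6) = 5.6
ReLU(5.7) = 5.7
ReLU(-2.2) = 0
ReLU(-6.5) = 0
ReLU(3.4) = 3.4
Active neurons (>0): 4

4


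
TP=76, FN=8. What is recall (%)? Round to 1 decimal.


Recall = TP / (TP + FN) * 100
= 76 / (76 + 8)
= 76 / 84
= 0.9048
= 90.5%

90.5


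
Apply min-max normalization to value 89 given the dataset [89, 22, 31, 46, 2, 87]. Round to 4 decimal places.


Min = 2, Max = 89
Range = 89 - 2 = 87
Scaled = (x - min) / (max - min)
= (89 - 2) / 87
= 87 / 87
= 1.0000

1.0000


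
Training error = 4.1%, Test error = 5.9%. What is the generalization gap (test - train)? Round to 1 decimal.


Generalization gap = test_error - train_error
= 5.9 - 4.1
= 1.8%
A small gap suggests good generalization.

1.8


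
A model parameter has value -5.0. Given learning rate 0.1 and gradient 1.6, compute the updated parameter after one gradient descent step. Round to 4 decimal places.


w_new = w_old - lr * gradient
= -5.0 - 0.1 * 1.6
= -5.0 - (0.16)
= -5.1600

-5.1600


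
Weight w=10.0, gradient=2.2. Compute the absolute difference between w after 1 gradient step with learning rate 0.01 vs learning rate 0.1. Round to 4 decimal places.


With lr=0.01: w_new = 10.0 - 0.01 * 2.2 = 9.978
With lr=0.1: w_new = 10.0 - 0.1 * 2.2 = 9.78
Absolute difference = |9.978 - 9.78|
= 0.1980

0.1980


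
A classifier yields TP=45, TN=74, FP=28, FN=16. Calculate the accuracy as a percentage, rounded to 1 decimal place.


Accuracy = (TP + TN) / (TP + TN + FP + FN) * 100
= (45 + 74) / (45 + 74 + 28 + 16)
= 119 / 163
= 0.7301
= 73.0%

73.0


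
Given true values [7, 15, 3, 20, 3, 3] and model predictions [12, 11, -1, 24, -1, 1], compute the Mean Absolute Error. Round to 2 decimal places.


Absolute errors: [5, 4, 4, 4, 4, 2]
Sum of absolute errors = 23
MAE = 23 / 6 = 3.83

3.83


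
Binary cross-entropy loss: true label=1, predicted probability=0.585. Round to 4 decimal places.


For y=1: Loss = -log(p)
= -log(0.585)
= -(-0.5361)
= 0.5361

0.5361


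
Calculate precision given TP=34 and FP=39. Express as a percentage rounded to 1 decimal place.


Precision = TP / (TP + FP) * 100
= 34 / (34 + 39)
= 34 / 73
= 0.4658
= 46.6%

46.6


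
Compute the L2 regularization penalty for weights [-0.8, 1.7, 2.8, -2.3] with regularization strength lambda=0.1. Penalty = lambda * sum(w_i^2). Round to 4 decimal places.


Squaring each weight:
(-0.8)^2 = 0.64
1.7^2 = 2.89
2.8^2 = 7.84
(-2.3)^2 = 5.29
Sum of squares = 16.66
Penalty = 0.1 * 16.66 = 1.6660

1.6660


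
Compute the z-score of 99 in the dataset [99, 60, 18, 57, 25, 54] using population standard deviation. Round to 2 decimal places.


Mean = (99 + 60 + 18 + 57 + 25 + 54) / 6 = 52.1667
Variance = sum((x_i - mean)^2) / n = 697.8056
Std = sqrt(697.8056) = 26.416
Z = (x - mean) / std
= (99 - 52.1667) / 26.416
= 46.8333 / 26.416
= 1.77

1.77


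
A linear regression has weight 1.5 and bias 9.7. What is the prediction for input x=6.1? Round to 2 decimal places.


y = 1.5 * 6.1 + (9.7)
= 9.15 + (9.7)
= 18.85

18.85


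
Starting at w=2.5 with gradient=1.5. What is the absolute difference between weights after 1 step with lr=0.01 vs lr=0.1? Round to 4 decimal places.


With lr=0.01: w_new = 2.5 - 0.01 * 1.5 = 2.485
With lr=0.1: w_new = 2.5 - 0.1 * 1.5 = 2.35
Absolute difference = |2.485 - 2.35|
= 0.1350

0.1350


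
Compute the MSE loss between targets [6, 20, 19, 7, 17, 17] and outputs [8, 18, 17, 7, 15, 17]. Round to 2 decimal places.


Differences: [-2, 2, 2, 0, 2, 0]
Squared errors: [4, 4, 4, 0, 4, 0]
Sum of squared errors = 16
MSE = 16 / 6 = 2.67

2.67


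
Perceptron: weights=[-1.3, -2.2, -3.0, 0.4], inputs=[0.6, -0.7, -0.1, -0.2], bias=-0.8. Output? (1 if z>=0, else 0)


z = w . x + b
= -1.3*0.6 + -2.2*-0.7 + -3.0*-0.1 + 0.4*-0.2 + -0.8
= -0.78 + 1.54 + 0.3 + -0.08 + -0.8
= 0.98 + -0.8
= 0.18
Since z = 0.18 >= 0, output = 1

1


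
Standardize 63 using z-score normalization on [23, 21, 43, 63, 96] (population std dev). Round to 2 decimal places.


Mean = (23 + 21 + 43 + 63 + 96) / 5 = 49.2
Variance = sum((x_i - mean)^2) / n = 780.16
Std = sqrt(780.16) = 27.9313
Z = (x - mean) / std
= (63 - 49.2) / 27.9313
= 13.8 / 27.9313
= 0.49

0.49


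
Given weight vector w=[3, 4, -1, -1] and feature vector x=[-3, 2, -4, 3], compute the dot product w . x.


Element-wise products:
3 * -3 = -9
4 * 2 = 8
-1 * -4 = 4
-1 * 3 = -3
Sum = -9 + 8 + 4 + -3
= 0

0


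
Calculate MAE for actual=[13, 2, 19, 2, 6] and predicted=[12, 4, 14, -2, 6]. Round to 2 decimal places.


Absolute errors: [1, 2, 5, 4, 0]
Sum of absolute errors = 12
MAE = 12 / 5 = 2.40

2.40


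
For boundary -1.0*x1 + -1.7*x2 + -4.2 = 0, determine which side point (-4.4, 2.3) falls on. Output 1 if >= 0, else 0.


Compute -1.0 * -4.4 + -1.7 * 2.3 + -4.2
= 4.4 + -3.91 + -4.2
= -3.71
Since -3.71 < 0, the point is on the negative side.

0


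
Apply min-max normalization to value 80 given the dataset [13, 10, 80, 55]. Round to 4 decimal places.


Min = 10, Max = 80
Range = 80 - 10 = 70
Scaled = (x - min) / (max - min)
= (80 - 10) / 70
= 70 / 70
= 1.0000

1.0000


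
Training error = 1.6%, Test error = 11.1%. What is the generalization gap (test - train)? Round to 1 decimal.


Generalization gap = test_error - train_error
= 11.1 - 1.6
= 9.5%
A moderate gap.

9.5


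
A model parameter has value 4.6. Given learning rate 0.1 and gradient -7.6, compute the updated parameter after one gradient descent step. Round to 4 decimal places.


w_new = w_old - lr * gradient
= 4.6 - 0.1 * -7.6
= 4.6 - (-0.76)
= 5.3600

5.3600


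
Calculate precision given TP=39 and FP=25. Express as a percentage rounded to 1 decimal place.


Precision = TP / (TP + FP) * 100
= 39 / (39 + 25)
= 39 / 64
= 0.6094
= 60.9%

60.9


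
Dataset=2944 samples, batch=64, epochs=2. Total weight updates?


Iterations per epoch = 2944 / 64 = 46
Total updates = iterations_per_epoch * epochs
= 46 * 2
= 92

92


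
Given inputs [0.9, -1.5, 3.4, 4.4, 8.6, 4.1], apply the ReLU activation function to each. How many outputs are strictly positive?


ReLU(x) = max(0, x) for each element:
ReLU(0.9) = 0.9
ReLU(-1.5) = 0
ReLU(3.4) = 3.4
ReLU(4.4) = 4.4
ReLU(8.6) = 8.6
ReLU(4.1) = 4.1
Active neurons (>0): 5

5


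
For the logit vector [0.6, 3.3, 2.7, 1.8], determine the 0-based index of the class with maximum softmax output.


Softmax is a monotonic transformation, so it preserves the argmax.
We need to find the index of the maximum logit.
Index 0: 0.6
Index 1: 3.3
Index 2: 2.7
Index 3: 1.8
Maximum logit = 3.3 at index 1

1


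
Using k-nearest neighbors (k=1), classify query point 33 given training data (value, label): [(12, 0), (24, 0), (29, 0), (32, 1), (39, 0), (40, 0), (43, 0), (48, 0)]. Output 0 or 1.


Distances from query 33:
Point 32 (class 1): distance = 1
K=1 nearest neighbors: classes = [1]
Votes for class 1: 1 / 1
Majority vote => class 1

1


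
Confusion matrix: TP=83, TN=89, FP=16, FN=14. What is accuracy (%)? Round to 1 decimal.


Accuracy = (TP + TN) / (TP + TN + FP + FN) * 100
= (83 + 89) / (83 + 89 + 16 + 14)
= 172 / 202
= 0.8515
= 85.1%

85.1


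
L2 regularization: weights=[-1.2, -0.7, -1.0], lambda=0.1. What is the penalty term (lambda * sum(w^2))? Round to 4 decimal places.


Squaring each weight:
(-1.2)^2 = 1.44
(-0.7)^2 = 0.49
(-1.0)^2 = 1.0
Sum of squares = 2.93
Penalty = 0.1 * 2.93 = 0.2930

0.2930


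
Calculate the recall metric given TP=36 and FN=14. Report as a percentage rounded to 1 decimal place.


Recall = TP / (TP + FN) * 100
= 36 / (36 + 14)
= 36 / 50
= 0.72
= 72.0%

72.0


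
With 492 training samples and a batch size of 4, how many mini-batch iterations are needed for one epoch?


Iterations per epoch = dataset_size / batch_size
= 492 / 4
= 123

123


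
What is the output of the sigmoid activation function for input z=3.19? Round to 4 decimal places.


sigmoid(z) = 1 / (1 + exp(-z))
exp(-(3.19)) = exp(-3.19) = 0.0412
1 + 0.0412 = 1.0412
1 / 1.0412 = 0.9605

0.9605


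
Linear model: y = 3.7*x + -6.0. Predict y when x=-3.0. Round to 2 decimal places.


y = 3.7 * -3.0 + (-6.0)
= -11.1 + (-6.0)
= -17.10

-17.10


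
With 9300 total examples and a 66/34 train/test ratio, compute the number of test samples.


Train samples = 9300 * 66% = 6138
Test samples = 9300 - 6138
= 3162

3162


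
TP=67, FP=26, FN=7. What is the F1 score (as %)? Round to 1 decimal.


Precision = TP / (TP + FP) = 67 / 93 = 0.7204
Recall = TP / (TP + FN) = 67 / 74 = 0.9054
F1 = 2 * P * R / (P + R)
= 2 * 0.7204 * 0.9054 / (0.7204 + 0.9054)
= 1.3046 / 1.6258
= 0.8024
As percentage: 80.2%

80.2


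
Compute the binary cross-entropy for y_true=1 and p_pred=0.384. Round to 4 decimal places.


For y=1: Loss = -log(p)
= -log(0.384)
= -(-0.9571)
= 0.9571

0.9571


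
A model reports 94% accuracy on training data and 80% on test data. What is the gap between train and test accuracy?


Gap = train_accuracy - test_accuracy
= 94 - 80
= 14%
This gap suggests the model is overfitting.

14


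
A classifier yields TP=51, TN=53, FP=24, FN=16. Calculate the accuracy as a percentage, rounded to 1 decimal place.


Accuracy = (TP + TN) / (TP + TN + FP + FN) * 100
= (51 + 53) / (51 + 53 + 24 + 16)
= 104 / 144
= 0.7222
= 72.2%

72.2


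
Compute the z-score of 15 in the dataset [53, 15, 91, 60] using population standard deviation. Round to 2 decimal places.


Mean = (53 + 15 + 91 + 60) / 4 = 54.75
Variance = sum((x_i - mean)^2) / n = 731.1875
Std = sqrt(731.1875) = 27.0405
Z = (x - mean) / std
= (15 - 54.75) / 27.0405
= -39.75 / 27.0405
= -1.47

-1.47


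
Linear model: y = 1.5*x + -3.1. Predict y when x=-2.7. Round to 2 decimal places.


y = 1.5 * -2.7 + (-3.1)
= -4.05 + (-3.1)
= -7.15

-7.15


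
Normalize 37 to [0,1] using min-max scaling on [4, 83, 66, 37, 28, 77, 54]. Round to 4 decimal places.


Min = 4, Max = 83
Range = 83 - 4 = 79
Scaled = (x - min) / (max - min)
= (37 - 4) / 79
= 33 / 79
= 0.4177

0.4177


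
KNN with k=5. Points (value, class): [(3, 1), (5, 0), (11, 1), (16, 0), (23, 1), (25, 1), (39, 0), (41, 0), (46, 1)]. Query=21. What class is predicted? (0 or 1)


Distances from query 21:
Point 23 (class 1): distance = 2
Point 25 (class 1): distance = 4
Point 16 (class 0): distance = 5
Point 11 (class 1): distance = 10
Point 5 (class 0): distance = 16
K=5 nearest neighbors: classes = [1, 1, 0, 1, 0]
Votes for class 1: 3 / 5
Majority vote => class 1

1


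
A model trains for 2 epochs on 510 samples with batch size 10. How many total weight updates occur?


Iterations per epoch = 510 / 10 = 51
Total updates = iterations_per_epoch * epochs
= 51 * 2
= 102

102


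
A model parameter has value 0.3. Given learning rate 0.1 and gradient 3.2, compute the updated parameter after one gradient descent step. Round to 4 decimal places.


w_new = w_old - lr * gradient
= 0.3 - 0.1 * 3.2
= 0.3 - (0.32)
= -0.0200

-0.0200


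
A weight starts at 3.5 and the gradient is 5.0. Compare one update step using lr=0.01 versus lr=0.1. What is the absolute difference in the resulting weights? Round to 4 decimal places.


With lr=0.01: w_new = 3.5 - 0.01 * 5.0 = 3.45
With lr=0.1: w_new = 3.5 - 0.1 * 5.0 = 3.0
Absolute difference = |3.45 - 3.0|
= 0.4500

0.4500


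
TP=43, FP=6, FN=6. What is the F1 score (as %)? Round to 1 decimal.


Precision = TP / (TP + FP) = 43 / 49 = 0.8776
Recall = TP / (TP + FN) = 43 / 49 = 0.8776
F1 = 2 * P * R / (P + R)
= 2 * 0.8776 * 0.8776 / (0.8776 + 0.8776)
= 1.5402 / 1.7551
= 0.8776
As percentage: 87.8%

87.8


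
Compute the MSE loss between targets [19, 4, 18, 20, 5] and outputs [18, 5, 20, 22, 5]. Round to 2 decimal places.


Differences: [1, -1, -2, -2, 0]
Squared errors: [1, 1, 4, 4, 0]
Sum of squared errors = 10
MSE = 10 / 5 = 2.00

2.00


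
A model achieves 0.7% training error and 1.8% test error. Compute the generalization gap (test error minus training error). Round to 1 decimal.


Generalization gap = test_error - train_error
= 1.8 - 0.7
= 1.1%
A small gap suggests good generalization.

1.1


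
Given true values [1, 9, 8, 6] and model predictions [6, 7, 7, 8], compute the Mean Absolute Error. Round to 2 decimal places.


Absolute errors: [5, 2, 1, 2]
Sum of absolute errors = 10
MAE = 10 / 4 = 2.50

2.50


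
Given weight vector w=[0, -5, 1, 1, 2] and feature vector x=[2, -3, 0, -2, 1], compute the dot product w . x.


Element-wise products:
0 * 2 = 0
-5 * -3 = 15
1 * 0 = 0
1 * -2 = -2
2 * 1 = 2
Sum = 0 + 15 + 0 + -2 + 2
= 15

15


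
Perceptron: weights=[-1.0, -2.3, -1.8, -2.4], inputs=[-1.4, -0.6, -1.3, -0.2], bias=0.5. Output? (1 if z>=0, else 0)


z = w . x + b
= -1.0*-1.4 + -2.3*-0.6 + -1.8*-1.3 + -2.4*-0.2 + 0.5
= 1.4 + 1.38 + 2.34 + 0.48 + 0.5
= 5.6 + 0.5
= 6.1
Since z = 6.1 >= 0, output = 1

1


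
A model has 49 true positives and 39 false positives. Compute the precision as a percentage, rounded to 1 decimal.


Precision = TP / (TP + FP) * 100
= 49 / (49 + 39)
= 49 / 88
= 0.5568
= 55.7%

55.7


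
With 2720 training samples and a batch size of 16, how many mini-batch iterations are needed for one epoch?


Iterations per epoch = dataset_size / batch_size
= 2720 / 16
= 170

170


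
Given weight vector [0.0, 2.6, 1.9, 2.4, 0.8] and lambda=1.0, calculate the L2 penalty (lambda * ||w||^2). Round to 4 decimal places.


Squaring each weight:
0.0^2 = 0.0
2.6^2 = 6.76
1.9^2 = 3.61
2.4^2 = 5.76
0.8^2 = 0.64
Sum of squares = 16.77
Penalty = 1.0 * 16.77 = 16.7700

16.7700


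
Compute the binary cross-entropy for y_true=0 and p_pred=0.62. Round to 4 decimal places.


For y=0: Loss = -log(1-p)
= -log(1 - 0.62)
= -log(0.38)
= -(-0.9676)
= 0.9676

0.9676


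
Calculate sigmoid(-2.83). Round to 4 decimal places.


sigmoid(z) = 1 / (1 + exp(-z))
exp(-(-2.83)) = exp(2.83) = 16.9455
1 + 16.9455 = 17.9455
1 / 17.9455 = 0.0557

0.0557


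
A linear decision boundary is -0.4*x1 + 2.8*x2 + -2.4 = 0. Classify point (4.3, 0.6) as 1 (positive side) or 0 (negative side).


Compute -0.4 * 4.3 + 2.8 * 0.6 + -2.4
= -1.72 + 1.68 + -2.4
= -2.44
Since -2.44 < 0, the point is on the negative side.

0


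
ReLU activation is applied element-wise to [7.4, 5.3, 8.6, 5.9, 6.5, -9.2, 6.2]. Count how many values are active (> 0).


ReLU(x) = max(0, x) for each element:
ReLU(7.4) = 7.4
ReLU(5.3) = 5.3
ReLU(8.6) = 8.6
ReLU(5.9) = 5.9
ReLU(6.5) = 6.5
ReLU(-9.2) = 0
ReLU(6.2) = 6.2
Active neurons (>0): 6

6


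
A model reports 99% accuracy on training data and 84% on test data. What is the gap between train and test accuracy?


Gap = train_accuracy - test_accuracy
= 99 - 84
= 15%
This gap suggests the model is overfitting.

15


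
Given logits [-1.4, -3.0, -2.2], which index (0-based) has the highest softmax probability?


Softmax is a monotonic transformation, so it preserves the argmax.
We need to find the index of the maximum logit.
Index 0: -1.4
Index 1: -3.0
Index 2: -2.2
Maximum logit = -1.4 at index 0

0


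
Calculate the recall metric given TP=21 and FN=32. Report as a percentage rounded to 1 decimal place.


Recall = TP / (TP + FN) * 100
= 21 / (21 + 32)
= 21 / 53
= 0.3962
= 39.6%

39.6


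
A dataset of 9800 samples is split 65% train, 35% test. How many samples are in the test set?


Train samples = 9800 * 65% = 6370
Test samples = 9800 - 6370
= 3430

3430


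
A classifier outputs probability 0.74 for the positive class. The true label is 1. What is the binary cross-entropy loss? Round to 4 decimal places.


For y=1: Loss = -log(p)
= -log(0.74)
= -(-0.3011)
= 0.3011

0.3011


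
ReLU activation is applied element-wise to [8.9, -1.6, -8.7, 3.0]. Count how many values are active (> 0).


ReLU(x) = max(0, x) for each element:
ReLU(8.9) = 8.9
ReLU(-1.6) = 0
ReLU(-8.7) = 0
ReLU(3.0) = 3.0
Active neurons (>0): 2

2


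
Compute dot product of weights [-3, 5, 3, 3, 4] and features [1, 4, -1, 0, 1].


Element-wise products:
-3 * 1 = -3
5 * 4 = 20
3 * -1 = -3
3 * 0 = 0
4 * 1 = 4
Sum = -3 + 20 + -3 + 0 + 4
= 18

18


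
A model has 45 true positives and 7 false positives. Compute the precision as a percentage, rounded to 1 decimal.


Precision = TP / (TP + FP) * 100
= 45 / (45 + 7)
= 45 / 52
= 0.8654
= 86.5%

86.5


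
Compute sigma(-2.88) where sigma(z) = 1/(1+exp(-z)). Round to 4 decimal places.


sigmoid(z) = 1 / (1 + exp(-z))
exp(-(-2.88)) = exp(2.88) = 17.8143
1 + 17.8143 = 18.8143
1 / 18.8143 = 0.0532

0.0532


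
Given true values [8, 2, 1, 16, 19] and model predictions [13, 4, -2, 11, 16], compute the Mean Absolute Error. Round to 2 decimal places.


Absolute errors: [5, 2, 3, 5, 3]
Sum of absolute errors = 18
MAE = 18 / 5 = 3.60

3.60


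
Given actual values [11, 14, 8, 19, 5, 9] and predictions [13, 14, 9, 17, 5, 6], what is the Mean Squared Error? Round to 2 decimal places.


Differences: [-2, 0, -1, 2, 0, 3]
Squared errors: [4, 0, 1, 4, 0, 9]
Sum of squared errors = 18
MSE = 18 / 6 = 3.00

3.00


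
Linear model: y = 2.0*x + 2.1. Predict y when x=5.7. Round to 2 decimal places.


y = 2.0 * 5.7 + (2.1)
= 11.4 + (2.1)
= 13.50

13.50


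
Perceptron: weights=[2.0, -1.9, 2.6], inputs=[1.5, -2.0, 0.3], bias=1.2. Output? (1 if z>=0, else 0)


z = w . x + b
= 2.0*1.5 + -1.9*-2.0 + 2.6*0.3 + 1.2
= 3.0 + 3.8 + 0.78 + 1.2
= 7.58 + 1.2
= 8.78
Since z = 8.78 >= 0, output = 1

1


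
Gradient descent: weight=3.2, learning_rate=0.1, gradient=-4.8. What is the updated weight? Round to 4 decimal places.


w_new = w_old - lr * gradient
= 3.2 - 0.1 * -4.8
= 3.2 - (-0.48)
= 3.6800

3.6800


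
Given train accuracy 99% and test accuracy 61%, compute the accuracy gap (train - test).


Gap = train_accuracy - test_accuracy
= 99 - 61
= 38%
This large gap strongly indicates overfitting.

38


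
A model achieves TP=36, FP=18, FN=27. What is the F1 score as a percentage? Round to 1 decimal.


Precision = TP / (TP + FP) = 36 / 54 = 0.6667
Recall = TP / (TP + FN) = 36 / 63 = 0.5714
F1 = 2 * P * R / (P + R)
= 2 * 0.6667 * 0.5714 / (0.6667 + 0.5714)
= 0.7619 / 1.2381
= 0.6154
As percentage: 61.5%

61.5


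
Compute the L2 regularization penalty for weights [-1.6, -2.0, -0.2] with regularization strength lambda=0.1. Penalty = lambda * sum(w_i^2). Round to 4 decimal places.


Squaring each weight:
(-1.6)^2 = 2.56
(-2.0)^2 = 4.0
(-0.2)^2 = 0.04
Sum of squares = 6.6
Penalty = 0.1 * 6.6 = 0.6600

0.6600


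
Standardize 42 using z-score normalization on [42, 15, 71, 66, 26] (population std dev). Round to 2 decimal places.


Mean = (42 + 15 + 71 + 66 + 26) / 5 = 44.0
Variance = sum((x_i - mean)^2) / n = 476.4
Std = sqrt(476.4) = 21.8266
Z = (x - mean) / std
= (42 - 44.0) / 21.8266
= -2.0 / 21.8266
= -0.09

-0.09


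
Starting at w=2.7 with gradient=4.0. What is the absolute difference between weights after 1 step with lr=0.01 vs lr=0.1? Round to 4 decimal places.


With lr=0.01: w_new = 2.7 - 0.01 * 4.0 = 2.66
With lr=0.1: w_new = 2.7 - 0.1 * 4.0 = 2.3
Absolute difference = |2.66 - 2.3|
= 0.3600

0.3600


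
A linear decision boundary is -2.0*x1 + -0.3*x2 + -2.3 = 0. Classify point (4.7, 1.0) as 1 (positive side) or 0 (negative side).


Compute -2.0 * 4.7 + -0.3 * 1.0 + -2.3
= -9.4 + -0.3 + -2.3
= -12.0
Since -12.0 < 0, the point is on the negative side.

0


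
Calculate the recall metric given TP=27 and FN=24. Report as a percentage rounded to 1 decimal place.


Recall = TP / (TP + FN) * 100
= 27 / (27 + 24)
= 27 / 51
= 0.5294
= 52.9%

52.9


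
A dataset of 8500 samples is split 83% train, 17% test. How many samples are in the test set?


Train samples = 8500 * 83% = 7055
Test samples = 8500 - 7055
= 1445

1445


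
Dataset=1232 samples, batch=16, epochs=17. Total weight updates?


Iterations per epoch = 1232 / 16 = 77
Total updates = iterations_per_epoch * epochs
= 77 * 17
= 1309

1309


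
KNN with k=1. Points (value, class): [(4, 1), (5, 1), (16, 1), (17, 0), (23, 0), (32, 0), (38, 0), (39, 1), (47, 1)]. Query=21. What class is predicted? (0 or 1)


Distances from query 21:
Point 23 (class 0): distance = 2
K=1 nearest neighbors: classes = [0]
Votes for class 1: 0 / 1
Majority vote => class 0

0


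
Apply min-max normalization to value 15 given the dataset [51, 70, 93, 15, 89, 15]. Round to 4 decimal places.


Min = 15, Max = 93
Range = 93 - 15 = 78
Scaled = (x - min) / (max - min)
= (15 - 15) / 78
= 0 / 78
= 0.0000

0.0000


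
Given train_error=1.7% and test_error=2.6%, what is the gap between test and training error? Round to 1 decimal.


Generalization gap = test_error - train_error
= 2.6 - 1.7
= 0.9%
A small gap suggests good generalization.

0.9


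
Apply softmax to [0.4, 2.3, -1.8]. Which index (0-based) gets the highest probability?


Softmax is a monotonic transformation, so it preserves the argmax.
We need to find the index of the maximum logit.
Index 0: 0.4
Index 1: 2.3
Index 2: -1.8
Maximum logit = 2.3 at index 1

1


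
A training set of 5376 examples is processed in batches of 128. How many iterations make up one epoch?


Iterations per epoch = dataset_size / batch_size
= 5376 / 128
= 42

42


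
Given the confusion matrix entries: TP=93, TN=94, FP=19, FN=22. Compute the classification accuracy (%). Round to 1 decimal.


Accuracy = (TP + TN) / (TP + TN + FP + FN) * 100
= (93 + 94) / (93 + 94 + 19 + 22)
= 187 / 228
= 0.8202
= 82.0%

82.0


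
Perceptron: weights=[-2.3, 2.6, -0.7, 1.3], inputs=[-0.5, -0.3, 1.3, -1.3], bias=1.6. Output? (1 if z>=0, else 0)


z = w . x + b
= -2.3*-0.5 + 2.6*-0.3 + -0.7*1.3 + 1.3*-1.3 + 1.6
= 1.15 + -0.78 + -0.91 + -1.69 + 1.6
= -2.23 + 1.6
= -0.63
Since z = -0.63 < 0, output = 0

0


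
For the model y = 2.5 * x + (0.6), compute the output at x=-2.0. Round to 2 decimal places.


y = 2.5 * -2.0 + (0.6)
= -5.0 + (0.6)
= -4.40

-4.40


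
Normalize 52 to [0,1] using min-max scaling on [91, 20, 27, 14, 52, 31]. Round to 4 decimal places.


Min = 14, Max = 91
Range = 91 - 14 = 77
Scaled = (x - min) / (max - min)
= (52 - 14) / 77
= 38 / 77
= 0.4935

0.4935


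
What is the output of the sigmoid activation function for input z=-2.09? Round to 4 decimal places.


sigmoid(z) = 1 / (1 + exp(-z))
exp(-(-2.09)) = exp(2.09) = 8.0849
1 + 8.0849 = 9.0849
1 / 9.0849 = 0.1101

0.1101


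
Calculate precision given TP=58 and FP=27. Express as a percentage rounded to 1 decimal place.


Precision = TP / (TP + FP) * 100
= 58 / (58 + 27)
= 58 / 85
= 0.6824
= 68.2%

68.2


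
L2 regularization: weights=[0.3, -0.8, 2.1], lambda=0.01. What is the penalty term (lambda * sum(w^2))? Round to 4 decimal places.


Squaring each weight:
0.3^2 = 0.09
(-0.8)^2 = 0.64
2.1^2 = 4.41
Sum of squares = 5.14
Penalty = 0.01 * 5.14 = 0.0514

0.0514


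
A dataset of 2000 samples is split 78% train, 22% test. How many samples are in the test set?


Train samples = 2000 * 78% = 1560
Test samples = 2000 - 1560
= 440

440


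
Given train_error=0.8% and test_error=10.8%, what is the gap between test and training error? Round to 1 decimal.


Generalization gap = test_error - train_error
= 10.8 - 0.8
= 10.0%
A moderate gap.

10.0


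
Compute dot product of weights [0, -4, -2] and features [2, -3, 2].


Element-wise products:
0 * 2 = 0
-4 * -3 = 12
-2 * 2 = -4
Sum = 0 + 12 + -4
= 8

8


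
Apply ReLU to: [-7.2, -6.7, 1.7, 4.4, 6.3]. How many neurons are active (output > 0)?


ReLU(x) = max(0, x) for each element:
ReLU(-7.2) = 0
ReLU(-6.7) = 0
ReLU(1.7) = 1.7
ReLU(4.4) = 4.4
ReLU(6.3) = 6.3
Active neurons (>0): 3

3


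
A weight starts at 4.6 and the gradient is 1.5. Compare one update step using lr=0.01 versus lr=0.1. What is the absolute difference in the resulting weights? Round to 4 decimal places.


With lr=0.01: w_new = 4.6 - 0.01 * 1.5 = 4.585
With lr=0.1: w_new = 4.6 - 0.1 * 1.5 = 4.45
Absolute difference = |4.585 - 4.45|
= 0.1350

0.1350


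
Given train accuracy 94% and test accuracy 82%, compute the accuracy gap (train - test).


Gap = train_accuracy - test_accuracy
= 94 - 82
= 12%
This gap suggests the model is overfitting.

12


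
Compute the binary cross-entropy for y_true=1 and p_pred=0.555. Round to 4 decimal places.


For y=1: Loss = -log(p)
= -log(0.555)
= -(-0.5888)
= 0.5888

0.5888


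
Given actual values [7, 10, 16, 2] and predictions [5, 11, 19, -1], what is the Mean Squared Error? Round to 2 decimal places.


Differences: [2, -1, -3, 3]
Squared errors: [4, 1, 9, 9]
Sum of squared errors = 23
MSE = 23 / 4 = 5.75

5.75


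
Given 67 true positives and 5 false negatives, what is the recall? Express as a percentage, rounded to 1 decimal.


Recall = TP / (TP + FN) * 100
= 67 / (67 + 5)
= 67 / 72
= 0.9306
= 93.1%

93.1


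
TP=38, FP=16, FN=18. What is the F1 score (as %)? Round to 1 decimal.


Precision = TP / (TP + FP) = 38 / 54 = 0.7037
Recall = TP / (TP + FN) = 38 / 56 = 0.6786
F1 = 2 * P * R / (P + R)
= 2 * 0.7037 * 0.6786 / (0.7037 + 0.6786)
= 0.955 / 1.3823
= 0.6909
As percentage: 69.1%

69.1


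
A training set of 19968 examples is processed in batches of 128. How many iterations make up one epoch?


Iterations per epoch = dataset_size / batch_size
= 19968 / 128
= 156

156


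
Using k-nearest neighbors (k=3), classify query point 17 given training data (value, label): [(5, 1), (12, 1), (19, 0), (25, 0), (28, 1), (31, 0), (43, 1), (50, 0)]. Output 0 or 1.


Distances from query 17:
Point 19 (class 0): distance = 2
Point 12 (class 1): distance = 5
Point 25 (class 0): distance = 8
K=3 nearest neighbors: classes = [0, 1, 0]
Votes for class 1: 1 / 3
Majority vote => class 0

0


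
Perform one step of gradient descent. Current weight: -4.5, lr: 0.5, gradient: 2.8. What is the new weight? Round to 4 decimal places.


w_new = w_old - lr * gradient
= -4.5 - 0.5 * 2.8
= -4.5 - (1.4)
= -5.9000

-5.9000


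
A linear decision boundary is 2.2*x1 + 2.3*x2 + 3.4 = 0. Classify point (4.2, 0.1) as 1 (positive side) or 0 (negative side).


Compute 2.2 * 4.2 + 2.3 * 0.1 + 3.4
= 9.24 + 0.23 + 3.4
= 12.87
Since 12.87 >= 0, the point is on the positive side.

1


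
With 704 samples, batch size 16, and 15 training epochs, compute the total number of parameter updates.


Iterations per epoch = 704 / 16 = 44
Total updates = iterations_per_epoch * epochs
= 44 * 15
= 660

660


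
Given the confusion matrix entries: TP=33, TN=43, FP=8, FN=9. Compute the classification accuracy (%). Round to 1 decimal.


Accuracy = (TP + TN) / (TP + TN + FP + FN) * 100
= (33 + 43) / (33 + 43 + 8 + 9)
= 76 / 93
= 0.8172
= 81.7%

81.7


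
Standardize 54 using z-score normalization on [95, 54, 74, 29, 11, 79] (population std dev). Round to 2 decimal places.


Mean = (95 + 54 + 74 + 29 + 11 + 79) / 6 = 57.0
Variance = sum((x_i - mean)^2) / n = 854.3333
Std = sqrt(854.3333) = 29.229
Z = (x - mean) / std
= (54 - 57.0) / 29.229
= -3.0 / 29.229
= -0.10

-0.10


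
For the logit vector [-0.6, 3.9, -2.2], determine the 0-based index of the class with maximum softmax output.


Softmax is a monotonic transformation, so it preserves the argmax.
We need to find the index of the maximum logit.
Index 0: -0.6
Index 1: 3.9
Index 2: -2.2
Maximum logit = 3.9 at index 1

1


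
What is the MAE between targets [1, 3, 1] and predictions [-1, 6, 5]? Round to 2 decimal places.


Absolute errors: [2, 3, 4]
Sum of absolute errors = 9
MAE = 9 / 3 = 3.00

3.00


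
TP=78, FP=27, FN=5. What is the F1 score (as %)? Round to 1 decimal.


Precision = TP / (TP + FP) = 78 / 105 = 0.7429
Recall = TP / (TP + FN) = 78 / 83 = 0.9398
F1 = 2 * P * R / (P + R)
= 2 * 0.7429 * 0.9398 / (0.7429 + 0.9398)
= 1.3962 / 1.6826
= 0.8298
As percentage: 83.0%

83.0


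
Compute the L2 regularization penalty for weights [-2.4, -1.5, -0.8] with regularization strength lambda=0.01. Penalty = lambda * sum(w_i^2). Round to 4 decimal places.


Squaring each weight:
(-2.4)^2 = 5.76
(-1.5)^2 = 2.25
(-0.8)^2 = 0.64
Sum of squares = 8.65
Penalty = 0.01 * 8.65 = 0.0865

0.0865


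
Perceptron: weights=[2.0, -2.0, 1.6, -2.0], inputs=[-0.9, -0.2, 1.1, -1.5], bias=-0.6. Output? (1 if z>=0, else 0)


z = w . x + b
= 2.0*-0.9 + -2.0*-0.2 + 1.6*1.1 + -2.0*-1.5 + -0.6
= -1.8 + 0.4 + 1.76 + 3.0 + -0.6
= 3.36 + -0.6
= 2.76
Since z = 2.76 >= 0, output = 1

1


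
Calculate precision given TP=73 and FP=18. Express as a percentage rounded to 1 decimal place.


Precision = TP / (TP + FP) * 100
= 73 / (73 + 18)
= 73 / 91
= 0.8022
= 80.2%

80.2


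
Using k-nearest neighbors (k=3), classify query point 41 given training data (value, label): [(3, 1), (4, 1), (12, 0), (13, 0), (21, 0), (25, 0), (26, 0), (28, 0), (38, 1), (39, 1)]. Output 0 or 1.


Distances from query 41:
Point 39 (class 1): distance = 2
Point 38 (class 1): distance = 3
Point 28 (class 0): distance = 13
K=3 nearest neighbors: classes = [1, 1, 0]
Votes for class 1: 2 / 3
Majority vote => class 1

1


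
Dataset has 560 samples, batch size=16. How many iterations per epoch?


Iterations per epoch = dataset_size / batch_size
= 560 / 16
= 35

35


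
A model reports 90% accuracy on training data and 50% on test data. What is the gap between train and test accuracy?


Gap = train_accuracy - test_accuracy
= 90 - 50
= 40%
This large gap strongly indicates overfitting.

40


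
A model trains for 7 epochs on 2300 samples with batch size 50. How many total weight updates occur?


Iterations per epoch = 2300 / 50 = 46
Total updates = iterations_per_epoch * epochs
= 46 * 7
= 322

322


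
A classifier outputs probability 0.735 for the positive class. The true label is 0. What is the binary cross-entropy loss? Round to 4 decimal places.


For y=0: Loss = -log(1-p)
= -log(1 - 0.735)
= -log(0.265)
= -(-1.328)
= 1.3280

1.3280


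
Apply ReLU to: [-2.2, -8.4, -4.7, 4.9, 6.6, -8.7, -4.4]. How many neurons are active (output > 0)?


ReLU(x) = max(0, x) for each element:
ReLU(-2.2) = 0
ReLU(-8.4) = 0
ReLU(-4.7) = 0
ReLU(4.9) = 4.9
ReLU(6.6) = 6.6
ReLU(-8.7) = 0
ReLU(-4.4) = 0
Active neurons (>0): 2

2


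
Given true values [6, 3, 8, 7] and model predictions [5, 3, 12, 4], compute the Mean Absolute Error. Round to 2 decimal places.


Absolute errors: [1, 0, 4, 3]
Sum of absolute errors = 8
MAE = 8 / 4 = 2.00

2.00


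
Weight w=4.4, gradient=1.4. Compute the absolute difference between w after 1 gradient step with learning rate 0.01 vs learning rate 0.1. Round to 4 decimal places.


With lr=0.01: w_new = 4.4 - 0.01 * 1.4 = 4.386
With lr=0.1: w_new = 4.4 - 0.1 * 1.4 = 4.26
Absolute difference = |4.386 - 4.26|
= 0.1260

0.1260


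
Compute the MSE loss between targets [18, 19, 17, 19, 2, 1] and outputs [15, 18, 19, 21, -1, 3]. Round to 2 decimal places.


Differences: [3, 1, -2, -2, 3, -2]
Squared errors: [9, 1, 4, 4, 9, 4]
Sum of squared errors = 31
MSE = 31 / 6 = 5.17

5.17
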